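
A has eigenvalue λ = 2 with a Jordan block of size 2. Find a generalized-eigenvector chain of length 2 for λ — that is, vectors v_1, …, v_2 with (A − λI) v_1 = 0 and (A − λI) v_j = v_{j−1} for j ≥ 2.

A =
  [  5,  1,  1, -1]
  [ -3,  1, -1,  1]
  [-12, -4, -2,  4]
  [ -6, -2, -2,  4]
A Jordan chain for λ = 2 of length 2:
v_1 = (3, -3, -12, -6)ᵀ
v_2 = (1, 0, 0, 0)ᵀ

Let N = A − (2)·I. We want v_2 with N^2 v_2 = 0 but N^1 v_2 ≠ 0; then v_{j-1} := N · v_j for j = 2, …, 2.

Pick v_2 = (1, 0, 0, 0)ᵀ.
Then v_1 = N · v_2 = (3, -3, -12, -6)ᵀ.

Sanity check: (A − (2)·I) v_1 = (0, 0, 0, 0)ᵀ = 0. ✓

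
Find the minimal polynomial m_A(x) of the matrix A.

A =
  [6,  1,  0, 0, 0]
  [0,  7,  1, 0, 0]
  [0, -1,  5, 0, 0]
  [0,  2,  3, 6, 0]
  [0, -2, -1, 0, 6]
x^3 - 18*x^2 + 108*x - 216

The characteristic polynomial is χ_A(x) = (x - 6)^5, so the eigenvalues are known. The minimal polynomial is
  m_A(x) = Π_λ (x − λ)^{k_λ}
where k_λ is the size of the *largest* Jordan block for λ (equivalently, the smallest k with (A − λI)^k v = 0 for every generalised eigenvector v of λ).

  λ = 6: largest Jordan block has size 3, contributing (x − 6)^3

So m_A(x) = (x - 6)^3 = x^3 - 18*x^2 + 108*x - 216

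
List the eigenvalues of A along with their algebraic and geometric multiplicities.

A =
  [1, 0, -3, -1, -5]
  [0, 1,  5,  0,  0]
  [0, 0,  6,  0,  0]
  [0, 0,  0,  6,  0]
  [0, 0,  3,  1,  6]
λ = 1: alg = 2, geom = 2; λ = 6: alg = 3, geom = 2

Step 1 — factor the characteristic polynomial to read off the algebraic multiplicities:
  χ_A(x) = (x - 6)^3*(x - 1)^2

Step 2 — compute geometric multiplicities via the rank-nullity identity g(λ) = n − rank(A − λI):
  rank(A − (1)·I) = 3, so dim ker(A − (1)·I) = n − 3 = 2
  rank(A − (6)·I) = 3, so dim ker(A − (6)·I) = n − 3 = 2

Summary:
  λ = 1: algebraic multiplicity = 2, geometric multiplicity = 2
  λ = 6: algebraic multiplicity = 3, geometric multiplicity = 2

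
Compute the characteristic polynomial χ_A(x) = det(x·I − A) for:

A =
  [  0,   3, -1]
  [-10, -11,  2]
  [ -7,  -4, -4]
x^3 + 15*x^2 + 75*x + 125

Expanding det(x·I − A) (e.g. by cofactor expansion or by noting that A is similar to its Jordan form J, which has the same characteristic polynomial as A) gives
  χ_A(x) = x^3 + 15*x^2 + 75*x + 125
which factors as (x + 5)^3. The eigenvalues (with algebraic multiplicities) are λ = -5 with multiplicity 3.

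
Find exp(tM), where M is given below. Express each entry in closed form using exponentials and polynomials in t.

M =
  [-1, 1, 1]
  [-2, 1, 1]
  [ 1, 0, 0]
e^{tM} =
  [1 - t, t, t]
  [t^2/2 - 2*t, -t^2/2 + t + 1, -t^2/2 + t]
  [-t^2/2 + t, t^2/2, t^2/2 + 1]

Strategy: write M = P · J · P⁻¹ where J is a Jordan canonical form, so e^{tM} = P · e^{tJ} · P⁻¹, and e^{tJ} can be computed block-by-block.

M has Jordan form
J =
  [0, 1, 0]
  [0, 0, 1]
  [0, 0, 0]
(up to reordering of blocks).

Per-block formulas:
  For a 3×3 Jordan block J_3(0): exp(t · J_3(0)) = e^(0t)·(I + t·N + (t^2/2)·N^2), where N is the 3×3 nilpotent shift.

After assembling e^{tJ} and conjugating by P, we get:

e^{tM} =
  [1 - t, t, t]
  [t^2/2 - 2*t, -t^2/2 + t + 1, -t^2/2 + t]
  [-t^2/2 + t, t^2/2, t^2/2 + 1]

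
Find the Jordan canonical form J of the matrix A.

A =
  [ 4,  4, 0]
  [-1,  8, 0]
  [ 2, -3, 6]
J_3(6)

The characteristic polynomial is
  det(x·I − A) = x^3 - 18*x^2 + 108*x - 216 = (x - 6)^3

Eigenvalues and multiplicities (the geometric multiplicity of λ is n − rank(A − λI), which equals the number of Jordan blocks for λ):
  λ = 6: algebraic multiplicity = 3, geometric multiplicity = 1

Determining the block sizes for each eigenvalue:
  λ = 6: one block (gm = 1), so the single block has size am = 3 → block sizes [3]

Assembling the blocks gives a Jordan form
J =
  [6, 1, 0]
  [0, 6, 1]
  [0, 0, 6]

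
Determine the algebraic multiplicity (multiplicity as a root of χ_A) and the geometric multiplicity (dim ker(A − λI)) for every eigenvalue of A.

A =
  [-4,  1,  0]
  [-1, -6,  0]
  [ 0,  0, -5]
λ = -5: alg = 3, geom = 2

Step 1 — factor the characteristic polynomial to read off the algebraic multiplicities:
  χ_A(x) = (x + 5)^3

Step 2 — compute geometric multiplicities via the rank-nullity identity g(λ) = n − rank(A − λI):
  rank(A − (-5)·I) = 1, so dim ker(A − (-5)·I) = n − 1 = 2

Summary:
  λ = -5: algebraic multiplicity = 3, geometric multiplicity = 2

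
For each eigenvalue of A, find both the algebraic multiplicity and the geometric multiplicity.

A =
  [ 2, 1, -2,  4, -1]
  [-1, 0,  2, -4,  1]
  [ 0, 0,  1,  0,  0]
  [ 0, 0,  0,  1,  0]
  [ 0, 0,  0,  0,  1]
λ = 1: alg = 5, geom = 4

Step 1 — factor the characteristic polynomial to read off the algebraic multiplicities:
  χ_A(x) = (x - 1)^5

Step 2 — compute geometric multiplicities via the rank-nullity identity g(λ) = n − rank(A − λI):
  rank(A − (1)·I) = 1, so dim ker(A − (1)·I) = n − 1 = 4

Summary:
  λ = 1: algebraic multiplicity = 5, geometric multiplicity = 4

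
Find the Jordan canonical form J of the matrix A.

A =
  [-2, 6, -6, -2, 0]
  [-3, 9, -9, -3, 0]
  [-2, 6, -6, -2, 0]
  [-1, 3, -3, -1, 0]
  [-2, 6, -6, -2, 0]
J_2(0) ⊕ J_1(0) ⊕ J_1(0) ⊕ J_1(0)

The characteristic polynomial is
  det(x·I − A) = x^5

Eigenvalues and multiplicities (the geometric multiplicity of λ is n − rank(A − λI), which equals the number of Jordan blocks for λ):
  λ = 0: algebraic multiplicity = 5, geometric multiplicity = 4

Determining the block sizes for each eigenvalue:
  λ = 0: 4 blocks summing to 5 forces exactly one block of size 2 and the rest size 1 → block sizes [2, 1, 1, 1]

Assembling the blocks gives a Jordan form
J =
  [0, 1, 0, 0, 0]
  [0, 0, 0, 0, 0]
  [0, 0, 0, 0, 0]
  [0, 0, 0, 0, 0]
  [0, 0, 0, 0, 0]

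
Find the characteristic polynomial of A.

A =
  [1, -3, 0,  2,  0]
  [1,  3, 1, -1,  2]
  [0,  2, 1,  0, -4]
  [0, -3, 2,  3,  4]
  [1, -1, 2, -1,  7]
x^5 - 15*x^4 + 90*x^3 - 270*x^2 + 405*x - 243

Expanding det(x·I − A) (e.g. by cofactor expansion or by noting that A is similar to its Jordan form J, which has the same characteristic polynomial as A) gives
  χ_A(x) = x^5 - 15*x^4 + 90*x^3 - 270*x^2 + 405*x - 243
which factors as (x - 3)^5. The eigenvalues (with algebraic multiplicities) are λ = 3 with multiplicity 5.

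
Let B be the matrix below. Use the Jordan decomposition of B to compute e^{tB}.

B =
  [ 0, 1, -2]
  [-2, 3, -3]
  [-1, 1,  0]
e^{tB} =
  [t^2*exp(t)/2 - t*exp(t) + exp(t), -t^2*exp(t)/2 + t*exp(t), t^2*exp(t)/2 - 2*t*exp(t)]
  [t^2*exp(t)/2 - 2*t*exp(t), -t^2*exp(t)/2 + 2*t*exp(t) + exp(t), t^2*exp(t)/2 - 3*t*exp(t)]
  [-t*exp(t), t*exp(t), -t*exp(t) + exp(t)]

Strategy: write B = P · J · P⁻¹ where J is a Jordan canonical form, so e^{tB} = P · e^{tJ} · P⁻¹, and e^{tJ} can be computed block-by-block.

B has Jordan form
J =
  [1, 1, 0]
  [0, 1, 1]
  [0, 0, 1]
(up to reordering of blocks).

Per-block formulas:
  For a 3×3 Jordan block J_3(1): exp(t · J_3(1)) = e^(1t)·(I + t·N + (t^2/2)·N^2), where N is the 3×3 nilpotent shift.

After assembling e^{tJ} and conjugating by P, we get:

e^{tB} =
  [t^2*exp(t)/2 - t*exp(t) + exp(t), -t^2*exp(t)/2 + t*exp(t), t^2*exp(t)/2 - 2*t*exp(t)]
  [t^2*exp(t)/2 - 2*t*exp(t), -t^2*exp(t)/2 + 2*t*exp(t) + exp(t), t^2*exp(t)/2 - 3*t*exp(t)]
  [-t*exp(t), t*exp(t), -t*exp(t) + exp(t)]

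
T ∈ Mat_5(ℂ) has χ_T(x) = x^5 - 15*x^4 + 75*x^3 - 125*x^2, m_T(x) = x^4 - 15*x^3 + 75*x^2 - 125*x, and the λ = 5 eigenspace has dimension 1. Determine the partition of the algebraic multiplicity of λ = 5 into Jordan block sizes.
Block sizes for λ = 5: [3]

Step 1 — from the characteristic polynomial, algebraic multiplicity of λ = 5 is 3. From dim ker(T − (5)·I) = 1, there are exactly 1 Jordan blocks for λ = 5.
Step 2 — from the minimal polynomial, the factor (x − 5)^3 tells us the largest block for λ = 5 has size 3.
Step 3 — with total size 3, 1 blocks, and largest block 3, the block sizes (in nonincreasing order) are [3].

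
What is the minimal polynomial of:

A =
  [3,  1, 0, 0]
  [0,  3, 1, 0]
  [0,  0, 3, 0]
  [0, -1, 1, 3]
x^3 - 9*x^2 + 27*x - 27

The characteristic polynomial is χ_A(x) = (x - 3)^4, so the eigenvalues are known. The minimal polynomial is
  m_A(x) = Π_λ (x − λ)^{k_λ}
where k_λ is the size of the *largest* Jordan block for λ (equivalently, the smallest k with (A − λI)^k v = 0 for every generalised eigenvector v of λ).

  λ = 3: largest Jordan block has size 3, contributing (x − 3)^3

So m_A(x) = (x - 3)^3 = x^3 - 9*x^2 + 27*x - 27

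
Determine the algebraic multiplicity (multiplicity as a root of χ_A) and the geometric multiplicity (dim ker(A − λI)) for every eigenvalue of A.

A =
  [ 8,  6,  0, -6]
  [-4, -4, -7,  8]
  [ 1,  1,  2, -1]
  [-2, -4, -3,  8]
λ = 2: alg = 1, geom = 1; λ = 4: alg = 3, geom = 1

Step 1 — factor the characteristic polynomial to read off the algebraic multiplicities:
  χ_A(x) = (x - 4)^3*(x - 2)

Step 2 — compute geometric multiplicities via the rank-nullity identity g(λ) = n − rank(A − λI):
  rank(A − (2)·I) = 3, so dim ker(A − (2)·I) = n − 3 = 1
  rank(A − (4)·I) = 3, so dim ker(A − (4)·I) = n − 3 = 1

Summary:
  λ = 2: algebraic multiplicity = 1, geometric multiplicity = 1
  λ = 4: algebraic multiplicity = 3, geometric multiplicity = 1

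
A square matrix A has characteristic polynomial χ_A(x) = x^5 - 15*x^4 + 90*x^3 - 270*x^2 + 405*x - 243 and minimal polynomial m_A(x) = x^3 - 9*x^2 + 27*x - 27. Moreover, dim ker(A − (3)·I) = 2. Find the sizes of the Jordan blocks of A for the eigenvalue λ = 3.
Block sizes for λ = 3: [3, 2]

Step 1 — from the characteristic polynomial, algebraic multiplicity of λ = 3 is 5. From dim ker(A − (3)·I) = 2, there are exactly 2 Jordan blocks for λ = 3.
Step 2 — from the minimal polynomial, the factor (x − 3)^3 tells us the largest block for λ = 3 has size 3.
Step 3 — with total size 5, 2 blocks, and largest block 3, the block sizes (in nonincreasing order) are [3, 2].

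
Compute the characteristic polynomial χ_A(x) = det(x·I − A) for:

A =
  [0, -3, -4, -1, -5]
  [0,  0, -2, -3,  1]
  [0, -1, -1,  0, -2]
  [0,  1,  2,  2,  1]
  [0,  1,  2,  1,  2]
x^5 - 3*x^4 + 3*x^3 - x^2

Expanding det(x·I − A) (e.g. by cofactor expansion or by noting that A is similar to its Jordan form J, which has the same characteristic polynomial as A) gives
  χ_A(x) = x^5 - 3*x^4 + 3*x^3 - x^2
which factors as x^2*(x - 1)^3. The eigenvalues (with algebraic multiplicities) are λ = 0 with multiplicity 2, λ = 1 with multiplicity 3.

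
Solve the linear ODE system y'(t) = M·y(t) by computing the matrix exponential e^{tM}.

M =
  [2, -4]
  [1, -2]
e^{tM} =
  [2*t + 1, -4*t]
  [t, 1 - 2*t]

Strategy: write M = P · J · P⁻¹ where J is a Jordan canonical form, so e^{tM} = P · e^{tJ} · P⁻¹, and e^{tJ} can be computed block-by-block.

M has Jordan form
J =
  [0, 1]
  [0, 0]
(up to reordering of blocks).

Per-block formulas:
  For a 2×2 Jordan block J_2(0): exp(t · J_2(0)) = e^(0t)·(I + t·N), where N is the 2×2 nilpotent shift.

After assembling e^{tJ} and conjugating by P, we get:

e^{tM} =
  [2*t + 1, -4*t]
  [t, 1 - 2*t]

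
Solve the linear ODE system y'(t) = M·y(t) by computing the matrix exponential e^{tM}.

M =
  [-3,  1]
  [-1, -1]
e^{tM} =
  [-t*exp(-2*t) + exp(-2*t), t*exp(-2*t)]
  [-t*exp(-2*t), t*exp(-2*t) + exp(-2*t)]

Strategy: write M = P · J · P⁻¹ where J is a Jordan canonical form, so e^{tM} = P · e^{tJ} · P⁻¹, and e^{tJ} can be computed block-by-block.

M has Jordan form
J =
  [-2,  1]
  [ 0, -2]
(up to reordering of blocks).

Per-block formulas:
  For a 2×2 Jordan block J_2(-2): exp(t · J_2(-2)) = e^(-2t)·(I + t·N), where N is the 2×2 nilpotent shift.

After assembling e^{tJ} and conjugating by P, we get:

e^{tM} =
  [-t*exp(-2*t) + exp(-2*t), t*exp(-2*t)]
  [-t*exp(-2*t), t*exp(-2*t) + exp(-2*t)]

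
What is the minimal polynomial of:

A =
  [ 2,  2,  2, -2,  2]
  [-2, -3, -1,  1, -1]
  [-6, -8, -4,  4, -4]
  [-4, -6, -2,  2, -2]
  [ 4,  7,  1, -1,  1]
x^3 + 2*x^2

The characteristic polynomial is χ_A(x) = x^4*(x + 2), so the eigenvalues are known. The minimal polynomial is
  m_A(x) = Π_λ (x − λ)^{k_λ}
where k_λ is the size of the *largest* Jordan block for λ (equivalently, the smallest k with (A − λI)^k v = 0 for every generalised eigenvector v of λ).

  λ = -2: largest Jordan block has size 1, contributing (x + 2)
  λ = 0: largest Jordan block has size 2, contributing (x − 0)^2

So m_A(x) = x^2*(x + 2) = x^3 + 2*x^2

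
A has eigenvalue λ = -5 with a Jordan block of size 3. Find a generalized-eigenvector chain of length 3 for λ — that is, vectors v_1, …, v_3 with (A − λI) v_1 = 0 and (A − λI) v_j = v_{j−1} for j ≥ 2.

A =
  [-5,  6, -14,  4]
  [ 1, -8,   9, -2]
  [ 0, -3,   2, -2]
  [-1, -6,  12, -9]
A Jordan chain for λ = -5 of length 3:
v_1 = (2, -1, -1, -2)ᵀ
v_2 = (0, 1, 0, -1)ᵀ
v_3 = (1, 0, 0, 0)ᵀ

Let N = A − (-5)·I. We want v_3 with N^3 v_3 = 0 but N^2 v_3 ≠ 0; then v_{j-1} := N · v_j for j = 3, …, 2.

Pick v_3 = (1, 0, 0, 0)ᵀ.
Then v_2 = N · v_3 = (0, 1, 0, -1)ᵀ.
Then v_1 = N · v_2 = (2, -1, -1, -2)ᵀ.

Sanity check: (A − (-5)·I) v_1 = (0, 0, 0, 0)ᵀ = 0. ✓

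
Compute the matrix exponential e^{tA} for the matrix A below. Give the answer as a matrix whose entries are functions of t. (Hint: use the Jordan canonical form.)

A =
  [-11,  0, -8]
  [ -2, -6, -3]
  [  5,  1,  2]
e^{tA} =
  [-2*t^2*exp(-5*t) - 6*t*exp(-5*t) + exp(-5*t), -4*t^2*exp(-5*t), -4*t^2*exp(-5*t) - 8*t*exp(-5*t)]
  [-t^2*exp(-5*t)/2 - 2*t*exp(-5*t), -t^2*exp(-5*t) - t*exp(-5*t) + exp(-5*t), -t^2*exp(-5*t) - 3*t*exp(-5*t)]
  [3*t^2*exp(-5*t)/2 + 5*t*exp(-5*t), 3*t^2*exp(-5*t) + t*exp(-5*t), 3*t^2*exp(-5*t) + 7*t*exp(-5*t) + exp(-5*t)]

Strategy: write A = P · J · P⁻¹ where J is a Jordan canonical form, so e^{tA} = P · e^{tJ} · P⁻¹, and e^{tJ} can be computed block-by-block.

A has Jordan form
J =
  [-5,  1,  0]
  [ 0, -5,  1]
  [ 0,  0, -5]
(up to reordering of blocks).

Per-block formulas:
  For a 3×3 Jordan block J_3(-5): exp(t · J_3(-5)) = e^(-5t)·(I + t·N + (t^2/2)·N^2), where N is the 3×3 nilpotent shift.

After assembling e^{tJ} and conjugating by P, we get:

e^{tA} =
  [-2*t^2*exp(-5*t) - 6*t*exp(-5*t) + exp(-5*t), -4*t^2*exp(-5*t), -4*t^2*exp(-5*t) - 8*t*exp(-5*t)]
  [-t^2*exp(-5*t)/2 - 2*t*exp(-5*t), -t^2*exp(-5*t) - t*exp(-5*t) + exp(-5*t), -t^2*exp(-5*t) - 3*t*exp(-5*t)]
  [3*t^2*exp(-5*t)/2 + 5*t*exp(-5*t), 3*t^2*exp(-5*t) + t*exp(-5*t), 3*t^2*exp(-5*t) + 7*t*exp(-5*t) + exp(-5*t)]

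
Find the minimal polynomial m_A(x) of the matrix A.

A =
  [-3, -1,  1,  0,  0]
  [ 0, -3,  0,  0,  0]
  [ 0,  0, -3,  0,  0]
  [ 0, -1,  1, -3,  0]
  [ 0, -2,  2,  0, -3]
x^2 + 6*x + 9

The characteristic polynomial is χ_A(x) = (x + 3)^5, so the eigenvalues are known. The minimal polynomial is
  m_A(x) = Π_λ (x − λ)^{k_λ}
where k_λ is the size of the *largest* Jordan block for λ (equivalently, the smallest k with (A − λI)^k v = 0 for every generalised eigenvector v of λ).

  λ = -3: largest Jordan block has size 2, contributing (x + 3)^2

So m_A(x) = (x + 3)^2 = x^2 + 6*x + 9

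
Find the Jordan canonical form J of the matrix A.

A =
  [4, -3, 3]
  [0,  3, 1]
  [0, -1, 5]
J_2(4) ⊕ J_1(4)

The characteristic polynomial is
  det(x·I − A) = x^3 - 12*x^2 + 48*x - 64 = (x - 4)^3

Eigenvalues and multiplicities (the geometric multiplicity of λ is n − rank(A − λI), which equals the number of Jordan blocks for λ):
  λ = 4: algebraic multiplicity = 3, geometric multiplicity = 2

Determining the block sizes for each eigenvalue:
  λ = 4: 2 blocks summing to 3 forces exactly one block of size 2 and the rest size 1 → block sizes [2, 1]

Assembling the blocks gives a Jordan form
J =
  [4, 1, 0]
  [0, 4, 0]
  [0, 0, 4]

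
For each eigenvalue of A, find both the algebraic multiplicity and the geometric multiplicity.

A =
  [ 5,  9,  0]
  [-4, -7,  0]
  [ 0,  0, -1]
λ = -1: alg = 3, geom = 2

Step 1 — factor the characteristic polynomial to read off the algebraic multiplicities:
  χ_A(x) = (x + 1)^3

Step 2 — compute geometric multiplicities via the rank-nullity identity g(λ) = n − rank(A − λI):
  rank(A − (-1)·I) = 1, so dim ker(A − (-1)·I) = n − 1 = 2

Summary:
  λ = -1: algebraic multiplicity = 3, geometric multiplicity = 2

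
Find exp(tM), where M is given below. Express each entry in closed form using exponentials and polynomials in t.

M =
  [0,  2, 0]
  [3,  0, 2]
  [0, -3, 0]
e^{tM} =
  [3*t^2 + 1, 2*t, 2*t^2]
  [3*t, 1, 2*t]
  [-9*t^2/2, -3*t, 1 - 3*t^2]

Strategy: write M = P · J · P⁻¹ where J is a Jordan canonical form, so e^{tM} = P · e^{tJ} · P⁻¹, and e^{tJ} can be computed block-by-block.

M has Jordan form
J =
  [0, 1, 0]
  [0, 0, 1]
  [0, 0, 0]
(up to reordering of blocks).

Per-block formulas:
  For a 3×3 Jordan block J_3(0): exp(t · J_3(0)) = e^(0t)·(I + t·N + (t^2/2)·N^2), where N is the 3×3 nilpotent shift.

After assembling e^{tJ} and conjugating by P, we get:

e^{tM} =
  [3*t^2 + 1, 2*t, 2*t^2]
  [3*t, 1, 2*t]
  [-9*t^2/2, -3*t, 1 - 3*t^2]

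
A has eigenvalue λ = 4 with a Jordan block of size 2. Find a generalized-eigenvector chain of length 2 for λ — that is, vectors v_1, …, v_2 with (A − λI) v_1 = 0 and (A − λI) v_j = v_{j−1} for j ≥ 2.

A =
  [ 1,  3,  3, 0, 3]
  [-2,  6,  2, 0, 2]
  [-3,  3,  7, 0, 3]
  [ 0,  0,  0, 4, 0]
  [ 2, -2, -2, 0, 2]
A Jordan chain for λ = 4 of length 2:
v_1 = (-3, -2, -3, 0, 2)ᵀ
v_2 = (1, 0, 0, 0, 0)ᵀ

Let N = A − (4)·I. We want v_2 with N^2 v_2 = 0 but N^1 v_2 ≠ 0; then v_{j-1} := N · v_j for j = 2, …, 2.

Pick v_2 = (1, 0, 0, 0, 0)ᵀ.
Then v_1 = N · v_2 = (-3, -2, -3, 0, 2)ᵀ.

Sanity check: (A − (4)·I) v_1 = (0, 0, 0, 0, 0)ᵀ = 0. ✓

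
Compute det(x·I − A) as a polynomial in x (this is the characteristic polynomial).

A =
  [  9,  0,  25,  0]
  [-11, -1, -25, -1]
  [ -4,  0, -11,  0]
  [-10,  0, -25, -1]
x^4 + 4*x^3 + 6*x^2 + 4*x + 1

Expanding det(x·I − A) (e.g. by cofactor expansion or by noting that A is similar to its Jordan form J, which has the same characteristic polynomial as A) gives
  χ_A(x) = x^4 + 4*x^3 + 6*x^2 + 4*x + 1
which factors as (x + 1)^4. The eigenvalues (with algebraic multiplicities) are λ = -1 with multiplicity 4.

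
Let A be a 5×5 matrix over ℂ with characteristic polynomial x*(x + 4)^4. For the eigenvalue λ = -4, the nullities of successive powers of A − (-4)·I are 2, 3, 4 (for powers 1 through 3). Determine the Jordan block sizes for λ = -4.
Block sizes for λ = -4: [3, 1]

From the dimensions of kernels of powers, the number of Jordan blocks of size at least j is d_j − d_{j−1} where d_j = dim ker(N^j) (with d_0 = 0). Computing the differences gives [2, 1, 1].
The number of blocks of size exactly k is (#blocks of size ≥ k) − (#blocks of size ≥ k + 1), so the partition is: 1 block(s) of size 1, 1 block(s) of size 3.
In nonincreasing order the block sizes are [3, 1].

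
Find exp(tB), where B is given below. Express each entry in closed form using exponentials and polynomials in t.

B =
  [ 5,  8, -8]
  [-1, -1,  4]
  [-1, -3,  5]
e^{tB} =
  [2*t^2*exp(3*t) + 2*t*exp(3*t) + exp(3*t), 4*t^2*exp(3*t) + 8*t*exp(3*t), -8*t*exp(3*t)]
  [-t^2*exp(3*t) - t*exp(3*t), -2*t^2*exp(3*t) - 4*t*exp(3*t) + exp(3*t), 4*t*exp(3*t)]
  [-t^2*exp(3*t)/2 - t*exp(3*t), -t^2*exp(3*t) - 3*t*exp(3*t), 2*t*exp(3*t) + exp(3*t)]

Strategy: write B = P · J · P⁻¹ where J is a Jordan canonical form, so e^{tB} = P · e^{tJ} · P⁻¹, and e^{tJ} can be computed block-by-block.

B has Jordan form
J =
  [3, 1, 0]
  [0, 3, 1]
  [0, 0, 3]
(up to reordering of blocks).

Per-block formulas:
  For a 3×3 Jordan block J_3(3): exp(t · J_3(3)) = e^(3t)·(I + t·N + (t^2/2)·N^2), where N is the 3×3 nilpotent shift.

After assembling e^{tJ} and conjugating by P, we get:

e^{tB} =
  [2*t^2*exp(3*t) + 2*t*exp(3*t) + exp(3*t), 4*t^2*exp(3*t) + 8*t*exp(3*t), -8*t*exp(3*t)]
  [-t^2*exp(3*t) - t*exp(3*t), -2*t^2*exp(3*t) - 4*t*exp(3*t) + exp(3*t), 4*t*exp(3*t)]
  [-t^2*exp(3*t)/2 - t*exp(3*t), -t^2*exp(3*t) - 3*t*exp(3*t), 2*t*exp(3*t) + exp(3*t)]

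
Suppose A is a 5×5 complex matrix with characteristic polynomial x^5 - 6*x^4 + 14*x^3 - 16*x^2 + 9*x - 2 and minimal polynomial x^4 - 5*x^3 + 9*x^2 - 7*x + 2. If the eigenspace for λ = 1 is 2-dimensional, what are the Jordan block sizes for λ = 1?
Block sizes for λ = 1: [3, 1]

Step 1 — from the characteristic polynomial, algebraic multiplicity of λ = 1 is 4. From dim ker(A − (1)·I) = 2, there are exactly 2 Jordan blocks for λ = 1.
Step 2 — from the minimal polynomial, the factor (x − 1)^3 tells us the largest block for λ = 1 has size 3.
Step 3 — with total size 4, 2 blocks, and largest block 3, the block sizes (in nonincreasing order) are [3, 1].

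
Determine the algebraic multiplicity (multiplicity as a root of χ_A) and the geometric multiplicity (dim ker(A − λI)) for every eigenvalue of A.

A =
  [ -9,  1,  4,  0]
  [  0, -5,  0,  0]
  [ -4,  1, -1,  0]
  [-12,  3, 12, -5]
λ = -5: alg = 4, geom = 3

Step 1 — factor the characteristic polynomial to read off the algebraic multiplicities:
  χ_A(x) = (x + 5)^4

Step 2 — compute geometric multiplicities via the rank-nullity identity g(λ) = n − rank(A − λI):
  rank(A − (-5)·I) = 1, so dim ker(A − (-5)·I) = n − 1 = 3

Summary:
  λ = -5: algebraic multiplicity = 4, geometric multiplicity = 3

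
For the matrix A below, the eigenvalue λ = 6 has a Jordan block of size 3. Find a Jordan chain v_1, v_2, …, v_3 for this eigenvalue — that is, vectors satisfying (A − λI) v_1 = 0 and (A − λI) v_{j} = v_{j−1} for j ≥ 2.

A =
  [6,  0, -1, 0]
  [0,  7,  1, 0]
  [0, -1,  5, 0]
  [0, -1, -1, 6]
A Jordan chain for λ = 6 of length 3:
v_1 = (1, 0, 0, 0)ᵀ
v_2 = (0, 1, -1, -1)ᵀ
v_3 = (0, 1, 0, 0)ᵀ

Let N = A − (6)·I. We want v_3 with N^3 v_3 = 0 but N^2 v_3 ≠ 0; then v_{j-1} := N · v_j for j = 3, …, 2.

Pick v_3 = (0, 1, 0, 0)ᵀ.
Then v_2 = N · v_3 = (0, 1, -1, -1)ᵀ.
Then v_1 = N · v_2 = (1, 0, 0, 0)ᵀ.

Sanity check: (A − (6)·I) v_1 = (0, 0, 0, 0)ᵀ = 0. ✓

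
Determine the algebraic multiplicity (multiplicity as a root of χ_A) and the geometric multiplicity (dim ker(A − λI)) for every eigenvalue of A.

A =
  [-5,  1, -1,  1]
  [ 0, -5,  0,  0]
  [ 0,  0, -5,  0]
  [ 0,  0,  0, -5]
λ = -5: alg = 4, geom = 3

Step 1 — factor the characteristic polynomial to read off the algebraic multiplicities:
  χ_A(x) = (x + 5)^4

Step 2 — compute geometric multiplicities via the rank-nullity identity g(λ) = n − rank(A − λI):
  rank(A − (-5)·I) = 1, so dim ker(A − (-5)·I) = n − 1 = 3

Summary:
  λ = -5: algebraic multiplicity = 4, geometric multiplicity = 3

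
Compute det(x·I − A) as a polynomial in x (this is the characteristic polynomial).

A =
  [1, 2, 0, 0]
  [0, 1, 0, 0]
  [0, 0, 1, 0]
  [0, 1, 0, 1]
x^4 - 4*x^3 + 6*x^2 - 4*x + 1

Expanding det(x·I − A) (e.g. by cofactor expansion or by noting that A is similar to its Jordan form J, which has the same characteristic polynomial as A) gives
  χ_A(x) = x^4 - 4*x^3 + 6*x^2 - 4*x + 1
which factors as (x - 1)^4. The eigenvalues (with algebraic multiplicities) are λ = 1 with multiplicity 4.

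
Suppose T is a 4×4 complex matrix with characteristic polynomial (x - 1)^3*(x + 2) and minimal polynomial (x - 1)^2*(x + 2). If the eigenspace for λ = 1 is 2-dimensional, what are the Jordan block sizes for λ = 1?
Block sizes for λ = 1: [2, 1]

Step 1 — from the characteristic polynomial, algebraic multiplicity of λ = 1 is 3. From dim ker(T − (1)·I) = 2, there are exactly 2 Jordan blocks for λ = 1.
Step 2 — from the minimal polynomial, the factor (x − 1)^2 tells us the largest block for λ = 1 has size 2.
Step 3 — with total size 3, 2 blocks, and largest block 2, the block sizes (in nonincreasing order) are [2, 1].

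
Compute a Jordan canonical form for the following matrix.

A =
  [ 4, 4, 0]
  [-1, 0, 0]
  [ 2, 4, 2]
J_2(2) ⊕ J_1(2)

The characteristic polynomial is
  det(x·I − A) = x^3 - 6*x^2 + 12*x - 8 = (x - 2)^3

Eigenvalues and multiplicities (the geometric multiplicity of λ is n − rank(A − λI), which equals the number of Jordan blocks for λ):
  λ = 2: algebraic multiplicity = 3, geometric multiplicity = 2

Determining the block sizes for each eigenvalue:
  λ = 2: 2 blocks summing to 3 forces exactly one block of size 2 and the rest size 1 → block sizes [2, 1]

Assembling the blocks gives a Jordan form
J =
  [2, 1, 0]
  [0, 2, 0]
  [0, 0, 2]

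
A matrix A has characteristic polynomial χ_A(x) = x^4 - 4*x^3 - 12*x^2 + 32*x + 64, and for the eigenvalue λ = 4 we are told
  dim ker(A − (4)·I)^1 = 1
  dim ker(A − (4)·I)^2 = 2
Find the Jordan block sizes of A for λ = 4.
Block sizes for λ = 4: [2]

From the dimensions of kernels of powers, the number of Jordan blocks of size at least j is d_j − d_{j−1} where d_j = dim ker(N^j) (with d_0 = 0). Computing the differences gives [1, 1].
The number of blocks of size exactly k is (#blocks of size ≥ k) − (#blocks of size ≥ k + 1), so the partition is: 1 block(s) of size 2.
In nonincreasing order the block sizes are [2].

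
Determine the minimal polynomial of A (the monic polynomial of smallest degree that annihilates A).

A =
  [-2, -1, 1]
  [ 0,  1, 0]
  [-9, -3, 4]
x^2 - 2*x + 1

The characteristic polynomial is χ_A(x) = (x - 1)^3, so the eigenvalues are known. The minimal polynomial is
  m_A(x) = Π_λ (x − λ)^{k_λ}
where k_λ is the size of the *largest* Jordan block for λ (equivalently, the smallest k with (A − λI)^k v = 0 for every generalised eigenvector v of λ).

  λ = 1: largest Jordan block has size 2, contributing (x − 1)^2

So m_A(x) = (x - 1)^2 = x^2 - 2*x + 1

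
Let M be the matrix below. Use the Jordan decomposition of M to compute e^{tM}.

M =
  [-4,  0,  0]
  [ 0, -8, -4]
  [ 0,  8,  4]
e^{tM} =
  [exp(-4*t), 0, 0]
  [0, -1 + 2*exp(-4*t), -1 + exp(-4*t)]
  [0, 2 - 2*exp(-4*t), 2 - exp(-4*t)]

Strategy: write M = P · J · P⁻¹ where J is a Jordan canonical form, so e^{tM} = P · e^{tJ} · P⁻¹, and e^{tJ} can be computed block-by-block.

M has Jordan form
J =
  [-4,  0, 0]
  [ 0, -4, 0]
  [ 0,  0, 0]
(up to reordering of blocks).

Per-block formulas:
  For a 1×1 block at λ = -4: exp(t · [-4]) = [e^(-4t)].
  For a 1×1 block at λ = 0: exp(t · [0]) = [e^(0t)].

After assembling e^{tJ} and conjugating by P, we get:

e^{tM} =
  [exp(-4*t), 0, 0]
  [0, -1 + 2*exp(-4*t), -1 + exp(-4*t)]
  [0, 2 - 2*exp(-4*t), 2 - exp(-4*t)]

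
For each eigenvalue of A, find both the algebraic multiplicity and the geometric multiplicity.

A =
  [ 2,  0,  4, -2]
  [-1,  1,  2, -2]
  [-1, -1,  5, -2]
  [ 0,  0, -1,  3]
λ = 2: alg = 1, geom = 1; λ = 3: alg = 3, geom = 1

Step 1 — factor the characteristic polynomial to read off the algebraic multiplicities:
  χ_A(x) = (x - 3)^3*(x - 2)

Step 2 — compute geometric multiplicities via the rank-nullity identity g(λ) = n − rank(A − λI):
  rank(A − (2)·I) = 3, so dim ker(A − (2)·I) = n − 3 = 1
  rank(A − (3)·I) = 3, so dim ker(A − (3)·I) = n − 3 = 1

Summary:
  λ = 2: algebraic multiplicity = 1, geometric multiplicity = 1
  λ = 3: algebraic multiplicity = 3, geometric multiplicity = 1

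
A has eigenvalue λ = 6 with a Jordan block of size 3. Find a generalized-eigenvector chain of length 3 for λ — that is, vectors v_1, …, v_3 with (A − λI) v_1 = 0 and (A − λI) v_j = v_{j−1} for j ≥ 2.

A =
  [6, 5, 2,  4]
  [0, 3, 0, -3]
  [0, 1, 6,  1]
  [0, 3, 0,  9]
A Jordan chain for λ = 6 of length 3:
v_1 = (-1, 0, 0, 0)ᵀ
v_2 = (5, -3, 1, 3)ᵀ
v_3 = (0, 1, 0, 0)ᵀ

Let N = A − (6)·I. We want v_3 with N^3 v_3 = 0 but N^2 v_3 ≠ 0; then v_{j-1} := N · v_j for j = 3, …, 2.

Pick v_3 = (0, 1, 0, 0)ᵀ.
Then v_2 = N · v_3 = (5, -3, 1, 3)ᵀ.
Then v_1 = N · v_2 = (-1, 0, 0, 0)ᵀ.

Sanity check: (A − (6)·I) v_1 = (0, 0, 0, 0)ᵀ = 0. ✓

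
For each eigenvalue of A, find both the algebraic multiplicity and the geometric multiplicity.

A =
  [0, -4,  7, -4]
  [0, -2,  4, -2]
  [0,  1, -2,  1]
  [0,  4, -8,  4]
λ = 0: alg = 4, geom = 2

Step 1 — factor the characteristic polynomial to read off the algebraic multiplicities:
  χ_A(x) = x^4

Step 2 — compute geometric multiplicities via the rank-nullity identity g(λ) = n − rank(A − λI):
  rank(A − (0)·I) = 2, so dim ker(A − (0)·I) = n − 2 = 2

Summary:
  λ = 0: algebraic multiplicity = 4, geometric multiplicity = 2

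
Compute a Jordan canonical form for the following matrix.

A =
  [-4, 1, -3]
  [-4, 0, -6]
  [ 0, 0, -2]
J_2(-2) ⊕ J_1(-2)

The characteristic polynomial is
  det(x·I − A) = x^3 + 6*x^2 + 12*x + 8 = (x + 2)^3

Eigenvalues and multiplicities (the geometric multiplicity of λ is n − rank(A − λI), which equals the number of Jordan blocks for λ):
  λ = -2: algebraic multiplicity = 3, geometric multiplicity = 2

Determining the block sizes for each eigenvalue:
  λ = -2: 2 blocks summing to 3 forces exactly one block of size 2 and the rest size 1 → block sizes [2, 1]

Assembling the blocks gives a Jordan form
J =
  [-2,  1,  0]
  [ 0, -2,  0]
  [ 0,  0, -2]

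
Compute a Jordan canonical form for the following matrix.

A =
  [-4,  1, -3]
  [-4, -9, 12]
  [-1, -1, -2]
J_2(-5) ⊕ J_1(-5)

The characteristic polynomial is
  det(x·I − A) = x^3 + 15*x^2 + 75*x + 125 = (x + 5)^3

Eigenvalues and multiplicities (the geometric multiplicity of λ is n − rank(A − λI), which equals the number of Jordan blocks for λ):
  λ = -5: algebraic multiplicity = 3, geometric multiplicity = 2

Determining the block sizes for each eigenvalue:
  λ = -5: 2 blocks summing to 3 forces exactly one block of size 2 and the rest size 1 → block sizes [2, 1]

Assembling the blocks gives a Jordan form
J =
  [-5,  1,  0]
  [ 0, -5,  0]
  [ 0,  0, -5]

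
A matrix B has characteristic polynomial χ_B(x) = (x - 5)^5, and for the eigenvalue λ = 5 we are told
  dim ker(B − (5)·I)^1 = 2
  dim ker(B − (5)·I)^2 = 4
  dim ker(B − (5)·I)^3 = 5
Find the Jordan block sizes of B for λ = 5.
Block sizes for λ = 5: [3, 2]

From the dimensions of kernels of powers, the number of Jordan blocks of size at least j is d_j − d_{j−1} where d_j = dim ker(N^j) (with d_0 = 0). Computing the differences gives [2, 2, 1].
The number of blocks of size exactly k is (#blocks of size ≥ k) − (#blocks of size ≥ k + 1), so the partition is: 1 block(s) of size 2, 1 block(s) of size 3.
In nonincreasing order the block sizes are [3, 2].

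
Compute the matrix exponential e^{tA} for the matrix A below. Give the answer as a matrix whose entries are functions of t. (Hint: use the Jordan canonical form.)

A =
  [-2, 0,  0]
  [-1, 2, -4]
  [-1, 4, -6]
e^{tA} =
  [exp(-2*t), 0, 0]
  [-t*exp(-2*t), 4*t*exp(-2*t) + exp(-2*t), -4*t*exp(-2*t)]
  [-t*exp(-2*t), 4*t*exp(-2*t), -4*t*exp(-2*t) + exp(-2*t)]

Strategy: write A = P · J · P⁻¹ where J is a Jordan canonical form, so e^{tA} = P · e^{tJ} · P⁻¹, and e^{tJ} can be computed block-by-block.

A has Jordan form
J =
  [-2,  1,  0]
  [ 0, -2,  0]
  [ 0,  0, -2]
(up to reordering of blocks).

Per-block formulas:
  For a 1×1 block at λ = -2: exp(t · [-2]) = [e^(-2t)].
  For a 2×2 Jordan block J_2(-2): exp(t · J_2(-2)) = e^(-2t)·(I + t·N), where N is the 2×2 nilpotent shift.

After assembling e^{tJ} and conjugating by P, we get:

e^{tA} =
  [exp(-2*t), 0, 0]
  [-t*exp(-2*t), 4*t*exp(-2*t) + exp(-2*t), -4*t*exp(-2*t)]
  [-t*exp(-2*t), 4*t*exp(-2*t), -4*t*exp(-2*t) + exp(-2*t)]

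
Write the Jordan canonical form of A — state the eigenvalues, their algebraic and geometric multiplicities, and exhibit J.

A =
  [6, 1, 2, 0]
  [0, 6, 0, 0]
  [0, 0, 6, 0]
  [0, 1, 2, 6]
J_2(6) ⊕ J_1(6) ⊕ J_1(6)

The characteristic polynomial is
  det(x·I − A) = x^4 - 24*x^3 + 216*x^2 - 864*x + 1296 = (x - 6)^4

Eigenvalues and multiplicities (the geometric multiplicity of λ is n − rank(A − λI), which equals the number of Jordan blocks for λ):
  λ = 6: algebraic multiplicity = 4, geometric multiplicity = 3

Determining the block sizes for each eigenvalue:
  λ = 6: 3 blocks summing to 4 forces exactly one block of size 2 and the rest size 1 → block sizes [2, 1, 1]

Assembling the blocks gives a Jordan form
J =
  [6, 1, 0, 0]
  [0, 6, 0, 0]
  [0, 0, 6, 0]
  [0, 0, 0, 6]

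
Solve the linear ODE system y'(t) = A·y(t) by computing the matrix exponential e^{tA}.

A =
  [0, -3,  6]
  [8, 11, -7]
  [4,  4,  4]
e^{tA} =
  [6*t*exp(6*t) - 3*exp(6*t) + 4*exp(3*t), 6*t*exp(6*t) - 3*exp(6*t) + 3*exp(3*t), -3*t*exp(6*t) + 3*exp(6*t) - 3*exp(3*t)]
  [-4*t*exp(6*t) + 4*exp(6*t) - 4*exp(3*t), -4*t*exp(6*t) + 4*exp(6*t) - 3*exp(3*t), 2*t*exp(6*t) - 3*exp(6*t) + 3*exp(3*t)]
  [4*t*exp(6*t), 4*t*exp(6*t), -2*t*exp(6*t) + exp(6*t)]

Strategy: write A = P · J · P⁻¹ where J is a Jordan canonical form, so e^{tA} = P · e^{tJ} · P⁻¹, and e^{tJ} can be computed block-by-block.

A has Jordan form
J =
  [3, 0, 0]
  [0, 6, 1]
  [0, 0, 6]
(up to reordering of blocks).

Per-block formulas:
  For a 2×2 Jordan block J_2(6): exp(t · J_2(6)) = e^(6t)·(I + t·N), where N is the 2×2 nilpotent shift.
  For a 1×1 block at λ = 3: exp(t · [3]) = [e^(3t)].

After assembling e^{tJ} and conjugating by P, we get:

e^{tA} =
  [6*t*exp(6*t) - 3*exp(6*t) + 4*exp(3*t), 6*t*exp(6*t) - 3*exp(6*t) + 3*exp(3*t), -3*t*exp(6*t) + 3*exp(6*t) - 3*exp(3*t)]
  [-4*t*exp(6*t) + 4*exp(6*t) - 4*exp(3*t), -4*t*exp(6*t) + 4*exp(6*t) - 3*exp(3*t), 2*t*exp(6*t) - 3*exp(6*t) + 3*exp(3*t)]
  [4*t*exp(6*t), 4*t*exp(6*t), -2*t*exp(6*t) + exp(6*t)]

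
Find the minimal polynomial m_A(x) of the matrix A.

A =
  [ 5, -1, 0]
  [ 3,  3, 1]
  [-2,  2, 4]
x^3 - 12*x^2 + 48*x - 64

The characteristic polynomial is χ_A(x) = (x - 4)^3, so the eigenvalues are known. The minimal polynomial is
  m_A(x) = Π_λ (x − λ)^{k_λ}
where k_λ is the size of the *largest* Jordan block for λ (equivalently, the smallest k with (A − λI)^k v = 0 for every generalised eigenvector v of λ).

  λ = 4: largest Jordan block has size 3, contributing (x − 4)^3

So m_A(x) = (x - 4)^3 = x^3 - 12*x^2 + 48*x - 64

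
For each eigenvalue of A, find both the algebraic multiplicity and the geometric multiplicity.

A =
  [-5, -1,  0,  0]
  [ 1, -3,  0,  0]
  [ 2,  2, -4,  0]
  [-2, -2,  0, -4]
λ = -4: alg = 4, geom = 3

Step 1 — factor the characteristic polynomial to read off the algebraic multiplicities:
  χ_A(x) = (x + 4)^4

Step 2 — compute geometric multiplicities via the rank-nullity identity g(λ) = n − rank(A − λI):
  rank(A − (-4)·I) = 1, so dim ker(A − (-4)·I) = n − 1 = 3

Summary:
  λ = -4: algebraic multiplicity = 4, geometric multiplicity = 3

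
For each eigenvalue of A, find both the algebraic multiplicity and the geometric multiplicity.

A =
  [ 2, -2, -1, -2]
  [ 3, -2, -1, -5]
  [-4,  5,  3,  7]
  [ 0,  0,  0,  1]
λ = 1: alg = 4, geom = 2

Step 1 — factor the characteristic polynomial to read off the algebraic multiplicities:
  χ_A(x) = (x - 1)^4

Step 2 — compute geometric multiplicities via the rank-nullity identity g(λ) = n − rank(A − λI):
  rank(A − (1)·I) = 2, so dim ker(A − (1)·I) = n − 2 = 2

Summary:
  λ = 1: algebraic multiplicity = 4, geometric multiplicity = 2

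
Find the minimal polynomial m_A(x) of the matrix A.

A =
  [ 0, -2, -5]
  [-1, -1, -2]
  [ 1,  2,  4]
x^3 - 3*x^2 + 3*x - 1

The characteristic polynomial is χ_A(x) = (x - 1)^3, so the eigenvalues are known. The minimal polynomial is
  m_A(x) = Π_λ (x − λ)^{k_λ}
where k_λ is the size of the *largest* Jordan block for λ (equivalently, the smallest k with (A − λI)^k v = 0 for every generalised eigenvector v of λ).

  λ = 1: largest Jordan block has size 3, contributing (x − 1)^3

So m_A(x) = (x - 1)^3 = x^3 - 3*x^2 + 3*x - 1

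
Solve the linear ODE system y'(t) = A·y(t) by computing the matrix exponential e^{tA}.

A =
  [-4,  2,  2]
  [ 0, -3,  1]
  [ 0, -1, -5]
e^{tA} =
  [exp(-4*t), 2*t*exp(-4*t), 2*t*exp(-4*t)]
  [0, t*exp(-4*t) + exp(-4*t), t*exp(-4*t)]
  [0, -t*exp(-4*t), -t*exp(-4*t) + exp(-4*t)]

Strategy: write A = P · J · P⁻¹ where J is a Jordan canonical form, so e^{tA} = P · e^{tJ} · P⁻¹, and e^{tJ} can be computed block-by-block.

A has Jordan form
J =
  [-4,  1,  0]
  [ 0, -4,  0]
  [ 0,  0, -4]
(up to reordering of blocks).

Per-block formulas:
  For a 2×2 Jordan block J_2(-4): exp(t · J_2(-4)) = e^(-4t)·(I + t·N), where N is the 2×2 nilpotent shift.
  For a 1×1 block at λ = -4: exp(t · [-4]) = [e^(-4t)].

After assembling e^{tJ} and conjugating by P, we get:

e^{tA} =
  [exp(-4*t), 2*t*exp(-4*t), 2*t*exp(-4*t)]
  [0, t*exp(-4*t) + exp(-4*t), t*exp(-4*t)]
  [0, -t*exp(-4*t), -t*exp(-4*t) + exp(-4*t)]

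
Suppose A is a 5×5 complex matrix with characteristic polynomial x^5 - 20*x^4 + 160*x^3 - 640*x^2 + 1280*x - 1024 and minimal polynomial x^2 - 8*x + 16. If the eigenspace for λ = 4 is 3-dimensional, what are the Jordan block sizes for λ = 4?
Block sizes for λ = 4: [2, 2, 1]

Step 1 — from the characteristic polynomial, algebraic multiplicity of λ = 4 is 5. From dim ker(A − (4)·I) = 3, there are exactly 3 Jordan blocks for λ = 4.
Step 2 — from the minimal polynomial, the factor (x − 4)^2 tells us the largest block for λ = 4 has size 2.
Step 3 — with total size 5, 3 blocks, and largest block 2, the block sizes (in nonincreasing order) are [2, 2, 1].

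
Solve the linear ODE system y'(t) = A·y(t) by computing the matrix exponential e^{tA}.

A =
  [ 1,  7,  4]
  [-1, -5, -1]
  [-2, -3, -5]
e^{tA} =
  [t^2*exp(-3*t)/2 + 4*t*exp(-3*t) + exp(-3*t), t^2*exp(-3*t) + 7*t*exp(-3*t), t^2*exp(-3*t)/2 + 4*t*exp(-3*t)]
  [-t*exp(-3*t), -2*t*exp(-3*t) + exp(-3*t), -t*exp(-3*t)]
  [-t^2*exp(-3*t)/2 - 2*t*exp(-3*t), -t^2*exp(-3*t) - 3*t*exp(-3*t), -t^2*exp(-3*t)/2 - 2*t*exp(-3*t) + exp(-3*t)]

Strategy: write A = P · J · P⁻¹ where J is a Jordan canonical form, so e^{tA} = P · e^{tJ} · P⁻¹, and e^{tJ} can be computed block-by-block.

A has Jordan form
J =
  [-3,  1,  0]
  [ 0, -3,  1]
  [ 0,  0, -3]
(up to reordering of blocks).

Per-block formulas:
  For a 3×3 Jordan block J_3(-3): exp(t · J_3(-3)) = e^(-3t)·(I + t·N + (t^2/2)·N^2), where N is the 3×3 nilpotent shift.

After assembling e^{tJ} and conjugating by P, we get:

e^{tA} =
  [t^2*exp(-3*t)/2 + 4*t*exp(-3*t) + exp(-3*t), t^2*exp(-3*t) + 7*t*exp(-3*t), t^2*exp(-3*t)/2 + 4*t*exp(-3*t)]
  [-t*exp(-3*t), -2*t*exp(-3*t) + exp(-3*t), -t*exp(-3*t)]
  [-t^2*exp(-3*t)/2 - 2*t*exp(-3*t), -t^2*exp(-3*t) - 3*t*exp(-3*t), -t^2*exp(-3*t)/2 - 2*t*exp(-3*t) + exp(-3*t)]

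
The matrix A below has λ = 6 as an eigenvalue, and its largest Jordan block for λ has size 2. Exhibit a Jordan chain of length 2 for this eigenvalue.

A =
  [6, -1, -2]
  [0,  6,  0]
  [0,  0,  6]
A Jordan chain for λ = 6 of length 2:
v_1 = (-1, 0, 0)ᵀ
v_2 = (0, 1, 0)ᵀ

Let N = A − (6)·I. We want v_2 with N^2 v_2 = 0 but N^1 v_2 ≠ 0; then v_{j-1} := N · v_j for j = 2, …, 2.

Pick v_2 = (0, 1, 0)ᵀ.
Then v_1 = N · v_2 = (-1, 0, 0)ᵀ.

Sanity check: (A − (6)·I) v_1 = (0, 0, 0)ᵀ = 0. ✓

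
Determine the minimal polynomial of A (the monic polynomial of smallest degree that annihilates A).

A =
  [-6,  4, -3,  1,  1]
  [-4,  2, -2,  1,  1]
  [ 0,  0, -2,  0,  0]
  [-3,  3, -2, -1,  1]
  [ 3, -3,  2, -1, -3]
x^3 + 6*x^2 + 12*x + 8

The characteristic polynomial is χ_A(x) = (x + 2)^5, so the eigenvalues are known. The minimal polynomial is
  m_A(x) = Π_λ (x − λ)^{k_λ}
where k_λ is the size of the *largest* Jordan block for λ (equivalently, the smallest k with (A − λI)^k v = 0 for every generalised eigenvector v of λ).

  λ = -2: largest Jordan block has size 3, contributing (x + 2)^3

So m_A(x) = (x + 2)^3 = x^3 + 6*x^2 + 12*x + 8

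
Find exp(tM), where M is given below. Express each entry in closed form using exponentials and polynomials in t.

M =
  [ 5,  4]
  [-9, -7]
e^{tM} =
  [6*t*exp(-t) + exp(-t), 4*t*exp(-t)]
  [-9*t*exp(-t), -6*t*exp(-t) + exp(-t)]

Strategy: write M = P · J · P⁻¹ where J is a Jordan canonical form, so e^{tM} = P · e^{tJ} · P⁻¹, and e^{tJ} can be computed block-by-block.

M has Jordan form
J =
  [-1,  1]
  [ 0, -1]
(up to reordering of blocks).

Per-block formulas:
  For a 2×2 Jordan block J_2(-1): exp(t · J_2(-1)) = e^(-1t)·(I + t·N), where N is the 2×2 nilpotent shift.

After assembling e^{tJ} and conjugating by P, we get:

e^{tM} =
  [6*t*exp(-t) + exp(-t), 4*t*exp(-t)]
  [-9*t*exp(-t), -6*t*exp(-t) + exp(-t)]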